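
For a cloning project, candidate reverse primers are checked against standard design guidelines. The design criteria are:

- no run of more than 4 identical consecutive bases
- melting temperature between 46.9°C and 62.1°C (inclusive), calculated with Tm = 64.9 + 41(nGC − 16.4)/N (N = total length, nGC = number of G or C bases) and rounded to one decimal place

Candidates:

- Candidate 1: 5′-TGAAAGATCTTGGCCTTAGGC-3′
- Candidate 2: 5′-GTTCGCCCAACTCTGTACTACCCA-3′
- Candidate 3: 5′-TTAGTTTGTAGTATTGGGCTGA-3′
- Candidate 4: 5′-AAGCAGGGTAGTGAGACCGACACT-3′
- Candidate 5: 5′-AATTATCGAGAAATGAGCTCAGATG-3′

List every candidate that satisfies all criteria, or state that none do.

Candidate 1 (21 nt, A=5 T=6 G=6 C=4): longest run = 3 ✓; Tm = 64.9 + 41·(10 − 16.4)/21 = 52.4°C ✓ — passes.
Candidate 2 (24 nt, A=5 T=6 G=3 C=10): longest run = 3 ✓; Tm = 64.9 + 41·(13 − 16.4)/24 = 59.1°C ✓ — passes.
Candidate 3 (22 nt, A=4 T=10 G=7 C=1): longest run = 3 ✓; Tm = 64.9 + 41·(8 − 16.4)/22 = 49.2°C ✓ — passes.
Candidate 4 (24 nt, A=8 T=3 G=8 C=5): longest run = 3 ✓; Tm = 64.9 + 41·(13 − 16.4)/24 = 59.1°C ✓ — passes.
Candidate 5 (25 nt, A=10 T=6 G=6 C=3): longest run = 3 ✓; Tm = 64.9 + 41·(9 − 16.4)/25 = 52.8°C ✓ — passes.

Candidate 1, Candidate 2, Candidate 3, Candidate 4 and Candidate 5.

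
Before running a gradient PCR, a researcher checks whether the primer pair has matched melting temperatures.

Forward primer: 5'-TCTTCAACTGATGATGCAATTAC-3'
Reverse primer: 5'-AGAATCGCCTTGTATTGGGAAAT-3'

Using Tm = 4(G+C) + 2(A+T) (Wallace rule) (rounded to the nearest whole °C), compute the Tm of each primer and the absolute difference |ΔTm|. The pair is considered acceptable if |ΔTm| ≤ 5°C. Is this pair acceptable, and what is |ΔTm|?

Forward: A=7 T=8 G=3 C=5 → Tm = 2·15 + 4·8 = 62°C.
Reverse: A=7 T=7 G=6 C=3 → Tm = 2·14 + 4·9 = 64°C.
|ΔTm| = |62 − 64| = 2°C, ≤ 5°C.

|ΔTm| = 2°C; the pair is acceptable.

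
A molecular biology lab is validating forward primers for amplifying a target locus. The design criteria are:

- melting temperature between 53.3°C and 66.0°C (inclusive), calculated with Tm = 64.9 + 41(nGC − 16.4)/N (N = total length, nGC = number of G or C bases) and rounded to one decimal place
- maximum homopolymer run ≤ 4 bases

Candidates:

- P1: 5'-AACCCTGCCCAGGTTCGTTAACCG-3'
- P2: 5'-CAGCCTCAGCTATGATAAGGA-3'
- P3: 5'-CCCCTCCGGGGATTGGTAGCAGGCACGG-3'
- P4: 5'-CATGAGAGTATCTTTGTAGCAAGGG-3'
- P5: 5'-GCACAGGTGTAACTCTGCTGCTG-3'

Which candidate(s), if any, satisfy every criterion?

P1, P4 and P5.

P1 (24 nt, A=5 T=5 G=5 C=9): Tm = 64.9 + 41·(14 − 16.4)/24 = 60.8°C ✓; longest run = 3 ✓ — passes.
P2 (21 nt, A=7 T=4 G=5 C=5): Tm = 64.9 + 41·(10 − 16.4)/21 = 52.4°C, outside 53.3–66.0°C ✗; longest run = 2 ✓ — fails.
P3 (28 nt, A=4 T=4 G=11 C=9): Tm = 64.9 + 41·(20 − 16.4)/28 = 70.2°C, outside 53.3–66.0°C ✗; longest run = 4 ✓ — fails.
P4 (25 nt, A=7 T=7 G=8 C=3): Tm = 64.9 + 41·(11 − 16.4)/25 = 56.0°C ✓; longest run = 3 ✓ — passes.
P5 (23 nt, A=4 T=6 G=7 C=6): Tm = 64.9 + 41·(13 − 16.4)/23 = 58.8°C ✓; longest run = 2 ✓ — passes.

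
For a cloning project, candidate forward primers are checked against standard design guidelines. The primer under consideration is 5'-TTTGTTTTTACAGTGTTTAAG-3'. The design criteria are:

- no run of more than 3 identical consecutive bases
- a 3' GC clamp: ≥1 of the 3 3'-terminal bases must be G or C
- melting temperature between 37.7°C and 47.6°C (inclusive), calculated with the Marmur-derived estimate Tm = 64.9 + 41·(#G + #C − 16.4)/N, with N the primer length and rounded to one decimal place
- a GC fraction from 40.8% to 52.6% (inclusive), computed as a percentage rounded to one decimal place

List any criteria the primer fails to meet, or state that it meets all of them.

Base counts: A=4, T=12, G=4, C=1 (length 21).
homopolymer run: longest run = 5, exceeds 3 ✗
GC clamp: 3' end AAG has 1 G/C ✓
Tm: Tm = 64.9 + 41·(5 − 16.4)/21 = 42.6°C ✓
GC content: GC 5/21 = 23.8%, outside 40.8–52.6% ✗

Fails: homopolymer run, GC content.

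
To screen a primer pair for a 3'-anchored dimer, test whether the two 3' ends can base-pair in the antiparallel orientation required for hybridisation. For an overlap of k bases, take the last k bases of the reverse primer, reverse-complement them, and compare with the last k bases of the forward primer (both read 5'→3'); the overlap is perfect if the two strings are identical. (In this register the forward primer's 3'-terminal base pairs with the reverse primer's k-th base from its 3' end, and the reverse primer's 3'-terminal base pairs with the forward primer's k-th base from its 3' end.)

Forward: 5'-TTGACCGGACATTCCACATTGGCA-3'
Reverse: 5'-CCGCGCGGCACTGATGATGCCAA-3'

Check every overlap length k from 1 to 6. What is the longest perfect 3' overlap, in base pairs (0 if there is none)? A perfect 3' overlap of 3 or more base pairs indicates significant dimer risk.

Last 6 bases (5'→3') — forward …TTGGCA, reverse …TGCCAA.
Reverse complement of the reverse primer's last 6 bases: TTGGCA; its first k bases are the reverse complement of the reverse primer's last k bases, so a perfect k-base overlap needs the forward primer's last k bases to equal them.
Comparing (forward last k vs required): k=1: A vs T ✗; k=2: CA vs TT ✗; k=3: GCA vs TTG ✗; k=4: GGCA vs TTGG ✗; k=5: TGGCA vs TTGGC ✗; k=6: TTGGCA vs TTGGCA ✓.
Only k = 6 is perfect, so the longest perfect 3' overlap is 6.

Longest perfect overlap: 6 complementary base pairs; significant dimer risk (threshold 3).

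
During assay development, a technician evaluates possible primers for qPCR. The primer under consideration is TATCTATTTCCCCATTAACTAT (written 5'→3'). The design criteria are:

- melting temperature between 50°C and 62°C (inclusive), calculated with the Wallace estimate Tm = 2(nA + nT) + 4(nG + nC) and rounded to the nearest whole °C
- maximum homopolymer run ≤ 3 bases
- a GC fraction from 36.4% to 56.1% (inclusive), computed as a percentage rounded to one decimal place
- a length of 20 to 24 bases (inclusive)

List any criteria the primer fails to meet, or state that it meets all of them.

Base counts: A=6, T=10, G=0, C=6 (length 22).
Tm: Tm = 2·16 + 4·6 = 56°C ✓
homopolymer run: longest run = 4, exceeds 3 ✗
GC content: GC 6/22 = 27.3%, outside 36.4–56.1% ✗
length: length 22 ✓

Fails: homopolymer run, GC content.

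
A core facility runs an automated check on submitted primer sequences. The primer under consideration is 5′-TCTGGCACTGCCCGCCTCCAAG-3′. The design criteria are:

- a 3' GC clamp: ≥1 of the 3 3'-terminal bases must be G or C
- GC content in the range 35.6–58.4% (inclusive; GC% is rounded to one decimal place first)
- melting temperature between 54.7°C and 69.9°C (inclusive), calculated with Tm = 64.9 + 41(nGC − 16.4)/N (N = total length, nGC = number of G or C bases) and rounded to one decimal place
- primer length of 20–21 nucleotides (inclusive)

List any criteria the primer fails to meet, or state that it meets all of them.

Base counts: A=3, T=4, G=5, C=10 (length 22).
GC clamp: 3' end AAG has 1 G/C ✓
GC content: GC 15/22 = 68.2%, outside 35.6–58.4% ✗
Tm: Tm = 64.9 + 41·(15 − 16.4)/22 = 62.3°C ✓
length: length 22, outside 20–21 ✗

Fails: GC content, length.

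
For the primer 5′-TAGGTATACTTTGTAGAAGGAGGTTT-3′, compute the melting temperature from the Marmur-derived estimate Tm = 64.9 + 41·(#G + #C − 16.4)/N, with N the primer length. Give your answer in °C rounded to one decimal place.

Base counts: A=7, T=10, G=8, C=1; G+C = 9, N = 26.
Tm = 64.9 + 41·(9 − 16.4)/26 = 64.9 + -303.40/26 = 53.2°C.

53.2°C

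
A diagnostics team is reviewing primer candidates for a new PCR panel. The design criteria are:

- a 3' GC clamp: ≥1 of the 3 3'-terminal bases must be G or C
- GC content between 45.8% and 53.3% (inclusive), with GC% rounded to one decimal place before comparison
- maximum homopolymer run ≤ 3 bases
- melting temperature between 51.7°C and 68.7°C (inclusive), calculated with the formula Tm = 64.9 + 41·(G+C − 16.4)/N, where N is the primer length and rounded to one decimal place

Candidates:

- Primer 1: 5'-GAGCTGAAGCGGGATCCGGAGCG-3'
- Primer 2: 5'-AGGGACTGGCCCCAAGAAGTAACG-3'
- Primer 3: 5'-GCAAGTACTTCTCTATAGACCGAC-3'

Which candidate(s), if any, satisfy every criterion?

Primer 1 (23 nt, A=5 T=2 G=11 C=5): 3' end GCG has 3 G/C ✓; GC 16/23 = 69.6%, outside 45.8–53.3% ✗; longest run = 3 ✓; Tm = 64.9 + 41·(16 − 16.4)/23 = 64.2°C ✓ — fails.
Primer 2 (24 nt, A=8 T=2 G=8 C=6): 3' end ACG has 2 G/C ✓; GC 14/24 = 58.3%, outside 45.8–53.3% ✗; longest run = 4, exceeds 3 ✗; Tm = 64.9 + 41·(14 − 16.4)/24 = 60.8°C ✓ — fails.
Primer 3 (24 nt, A=7 T=6 G=4 C=7): 3' end GAC has 2 G/C ✓; GC 11/24 = 45.8% ✓; longest run = 2 ✓; Tm = 64.9 + 41·(11 − 16.4)/24 = 55.7°C ✓ — passes.

Primer 3 only.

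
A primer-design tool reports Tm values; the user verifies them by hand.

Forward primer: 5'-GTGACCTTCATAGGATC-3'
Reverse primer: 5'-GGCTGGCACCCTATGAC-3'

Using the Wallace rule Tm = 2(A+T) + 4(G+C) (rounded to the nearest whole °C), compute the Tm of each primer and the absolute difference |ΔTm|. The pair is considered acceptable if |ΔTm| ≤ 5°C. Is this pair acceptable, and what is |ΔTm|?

|ΔTm| = 6°C; the pair is not acceptable.

Forward: A=4 T=5 G=4 C=4 → Tm = 2·9 + 4·8 = 50°C.
Reverse: A=3 T=3 G=5 C=6 → Tm = 2·6 + 4·11 = 56°C.
|ΔTm| = |50 − 56| = 6°C, > 5°C.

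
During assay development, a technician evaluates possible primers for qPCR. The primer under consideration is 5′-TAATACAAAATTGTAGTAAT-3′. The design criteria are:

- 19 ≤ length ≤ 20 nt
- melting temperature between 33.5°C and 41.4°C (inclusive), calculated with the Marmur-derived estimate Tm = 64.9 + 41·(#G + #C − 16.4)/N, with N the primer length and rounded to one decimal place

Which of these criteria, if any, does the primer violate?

Meets all criteria.

Base counts: A=10, T=7, G=2, C=1 (length 20).
length: length 20 ✓
Tm: Tm = 64.9 + 41·(3 − 16.4)/20 = 37.4°C ✓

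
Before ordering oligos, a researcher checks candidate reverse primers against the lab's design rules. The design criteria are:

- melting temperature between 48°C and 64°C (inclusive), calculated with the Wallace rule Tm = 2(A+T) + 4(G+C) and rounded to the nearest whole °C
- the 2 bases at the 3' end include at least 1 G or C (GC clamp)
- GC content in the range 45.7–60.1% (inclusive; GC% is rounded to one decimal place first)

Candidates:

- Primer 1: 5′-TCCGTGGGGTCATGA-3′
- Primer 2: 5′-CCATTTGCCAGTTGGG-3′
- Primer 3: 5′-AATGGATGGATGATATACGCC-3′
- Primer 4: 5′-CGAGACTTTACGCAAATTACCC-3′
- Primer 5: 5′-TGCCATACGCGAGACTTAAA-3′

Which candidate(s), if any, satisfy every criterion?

Primer 1 (15 nt, A=2 T=4 G=6 C=3): Tm = 2·6 + 4·9 = 48°C ✓; 3' end GA has 1 G/C ✓; GC 9/15 = 60.0% ✓ — passes.
Primer 2 (16 nt, A=2 T=5 G=5 C=4): Tm = 2·7 + 4·9 = 50°C ✓; 3' end GG has 2 G/C ✓; GC 9/16 = 56.3% ✓ — passes.
Primer 3 (21 nt, A=7 T=5 G=6 C=3): Tm = 2·12 + 4·9 = 60°C ✓; 3' end CC has 2 G/C ✓; GC 9/21 = 42.9%, outside 45.7–60.1% ✗ — fails.
Primer 4 (22 nt, A=7 T=5 G=3 C=7): Tm = 2·12 + 4·10 = 64°C ✓; 3' end CC has 2 G/C ✓; GC 10/22 = 45.5%, outside 45.7–60.1% ✗ — fails.
Primer 5 (20 nt, A=7 T=4 G=4 C=5): Tm = 2·11 + 4·9 = 58°C ✓; 3' end AA has 0 G/C, need ≥1 ✗; GC 9/20 = 45.0%, outside 45.7–60.1% ✗ — fails.

Primer 1 and Primer 2.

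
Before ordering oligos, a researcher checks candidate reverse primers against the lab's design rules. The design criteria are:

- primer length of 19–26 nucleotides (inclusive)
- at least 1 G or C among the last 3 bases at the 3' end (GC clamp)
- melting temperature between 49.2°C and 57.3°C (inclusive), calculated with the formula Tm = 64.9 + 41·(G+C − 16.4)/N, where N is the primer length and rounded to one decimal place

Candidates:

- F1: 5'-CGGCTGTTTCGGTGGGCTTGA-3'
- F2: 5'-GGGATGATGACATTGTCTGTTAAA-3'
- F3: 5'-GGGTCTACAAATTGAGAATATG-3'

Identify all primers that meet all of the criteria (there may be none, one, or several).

F1 (21 nt, A=1 T=7 G=9 C=4): length 21 ✓; 3' end TGA has 1 G/C ✓; Tm = 64.9 + 41·(13 − 16.4)/21 = 58.3°C, outside 49.2–57.3°C ✗ — fails.
F2 (24 nt, A=7 T=8 G=7 C=2): length 24 ✓; 3' end AAA has 0 G/C, need ≥1 ✗; Tm = 64.9 + 41·(9 − 16.4)/24 = 52.3°C ✓ — fails.
F3 (22 nt, A=8 T=6 G=6 C=2): length 22 ✓; 3' end ATG has 1 G/C ✓; Tm = 64.9 + 41·(8 − 16.4)/22 = 49.2°C ✓ — passes.

F3 only.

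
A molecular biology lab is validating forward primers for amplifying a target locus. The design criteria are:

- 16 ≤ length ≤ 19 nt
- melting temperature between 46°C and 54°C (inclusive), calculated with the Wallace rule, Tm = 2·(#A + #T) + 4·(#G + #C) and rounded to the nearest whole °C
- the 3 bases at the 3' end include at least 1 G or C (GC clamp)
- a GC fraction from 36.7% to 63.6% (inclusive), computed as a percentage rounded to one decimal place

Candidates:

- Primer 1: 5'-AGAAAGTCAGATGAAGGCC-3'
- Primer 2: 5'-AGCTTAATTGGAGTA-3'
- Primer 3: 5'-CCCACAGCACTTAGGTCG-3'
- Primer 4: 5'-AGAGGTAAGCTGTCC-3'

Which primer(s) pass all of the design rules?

Primer 1 (19 nt, A=8 T=2 G=6 C=3): length 19 ✓; Tm = 2·10 + 4·9 = 56°C, outside 46–54°C ✗; 3' end GCC has 3 G/C ✓; GC 9/19 = 47.4% ✓ — fails.
Primer 2 (15 nt, A=5 T=5 G=4 C=1): length 15, outside 16–19 ✗; Tm = 2·10 + 4·5 = 40°C, outside 46–54°C ✗; 3' end GTA has 1 G/C ✓; GC 5/15 = 33.3%, outside 36.7–63.6% ✗ — fails.
Primer 3 (18 nt, A=4 T=3 G=4 C=7): length 18 ✓; Tm = 2·7 + 4·11 = 58°C, outside 46–54°C ✗; 3' end TCG has 2 G/C ✓; GC 11/18 = 61.1% ✓ — fails.
Primer 4 (15 nt, A=4 T=3 G=5 C=3): length 15, outside 16–19 ✗; Tm = 2·7 + 4·8 = 46°C ✓; 3' end TCC has 2 G/C ✓; GC 8/15 = 53.3% ✓ — fails.

None of the candidates satisfy all criteria.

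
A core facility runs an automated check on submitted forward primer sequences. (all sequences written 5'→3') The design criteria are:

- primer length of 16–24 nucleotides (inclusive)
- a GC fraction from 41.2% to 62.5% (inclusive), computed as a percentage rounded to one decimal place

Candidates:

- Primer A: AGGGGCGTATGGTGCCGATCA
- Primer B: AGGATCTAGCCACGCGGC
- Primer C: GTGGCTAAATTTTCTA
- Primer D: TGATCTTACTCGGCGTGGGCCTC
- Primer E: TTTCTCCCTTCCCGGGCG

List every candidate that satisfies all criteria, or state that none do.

Primer A and Primer D.

Primer A (21 nt, A=4 T=4 G=9 C=4): length 21 ✓; GC 13/21 = 61.9% ✓ — passes.
Primer B (18 nt, A=4 T=2 G=6 C=6): length 18 ✓; GC 12/18 = 66.7%, outside 41.2–62.5% ✗ — fails.
Primer C (16 nt, A=4 T=7 G=3 C=2): length 16 ✓; GC 5/16 = 31.3%, outside 41.2–62.5% ✗ — fails.
Primer D (23 nt, A=2 T=7 G=7 C=7): length 23 ✓; GC 14/23 = 60.9% ✓ — passes.
Primer E (18 nt, A=0 T=6 G=4 C=8): length 18 ✓; GC 12/18 = 66.7%, outside 41.2–62.5% ✗ — fails.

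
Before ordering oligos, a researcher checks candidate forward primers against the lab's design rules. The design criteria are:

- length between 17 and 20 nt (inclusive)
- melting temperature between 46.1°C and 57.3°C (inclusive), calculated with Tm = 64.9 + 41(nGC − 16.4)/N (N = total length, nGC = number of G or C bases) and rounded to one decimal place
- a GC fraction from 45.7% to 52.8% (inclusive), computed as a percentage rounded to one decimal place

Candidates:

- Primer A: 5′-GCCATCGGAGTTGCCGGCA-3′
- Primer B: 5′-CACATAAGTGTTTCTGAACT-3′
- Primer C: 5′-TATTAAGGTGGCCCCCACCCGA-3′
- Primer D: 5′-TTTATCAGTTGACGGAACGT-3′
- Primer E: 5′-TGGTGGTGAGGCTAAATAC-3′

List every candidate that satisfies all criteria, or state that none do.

Primer E only.

Primer A (19 nt, A=3 T=3 G=7 C=6): length 19 ✓; Tm = 64.9 + 41·(13 − 16.4)/19 = 57.6°C, outside 46.1–57.3°C ✗; GC 13/19 = 68.4%, outside 45.7–52.8% ✗ — fails.
Primer B (20 nt, A=6 T=7 G=3 C=4): length 20 ✓; Tm = 64.9 + 41·(7 − 16.4)/20 = 45.6°C, outside 46.1–57.3°C ✗; GC 7/20 = 35.0%, outside 45.7–52.8% ✗ — fails.
Primer C (22 nt, A=5 T=4 G=5 C=8): length 22, outside 17–20 ✗; Tm = 64.9 + 41·(13 − 16.4)/22 = 58.6°C, outside 46.1–57.3°C ✗; GC 13/22 = 59.1%, outside 45.7–52.8% ✗ — fails.
Primer D (20 nt, A=5 T=7 G=5 C=3): length 20 ✓; Tm = 64.9 + 41·(8 − 16.4)/20 = 47.7°C ✓; GC 8/20 = 40.0%, outside 45.7–52.8% ✗ — fails.
Primer E (19 nt, A=5 T=5 G=7 C=2): length 19 ✓; Tm = 64.9 + 41·(9 − 16.4)/19 = 48.9°C ✓; GC 9/19 = 47.4% ✓ — passes.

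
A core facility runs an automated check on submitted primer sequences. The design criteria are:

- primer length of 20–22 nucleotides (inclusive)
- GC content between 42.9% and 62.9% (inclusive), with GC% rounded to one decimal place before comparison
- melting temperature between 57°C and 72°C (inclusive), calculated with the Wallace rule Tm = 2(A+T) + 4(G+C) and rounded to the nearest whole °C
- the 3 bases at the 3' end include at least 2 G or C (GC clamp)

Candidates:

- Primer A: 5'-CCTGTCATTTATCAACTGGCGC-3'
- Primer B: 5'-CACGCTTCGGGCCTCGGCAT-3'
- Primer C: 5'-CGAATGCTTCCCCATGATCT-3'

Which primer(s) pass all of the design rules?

Primer A (22 nt, A=4 T=7 G=4 C=7): length 22 ✓; GC 11/22 = 50.0% ✓; Tm = 2·11 + 4·11 = 66°C ✓; 3' end CGC has 3 G/C ✓ — passes.
Primer B (20 nt, A=2 T=4 G=6 C=8): length 20 ✓; GC 14/20 = 70.0%, outside 42.9–62.9% ✗; Tm = 2·6 + 4·14 = 68°C ✓; 3' end CAT has 1 G/C, need ≥2 ✗ — fails.
Primer C (20 nt, A=4 T=6 G=3 C=7): length 20 ✓; GC 10/20 = 50.0% ✓; Tm = 2·10 + 4·10 = 60°C ✓; 3' end TCT has 1 G/C, need ≥2 ✗ — fails.

Primer A only.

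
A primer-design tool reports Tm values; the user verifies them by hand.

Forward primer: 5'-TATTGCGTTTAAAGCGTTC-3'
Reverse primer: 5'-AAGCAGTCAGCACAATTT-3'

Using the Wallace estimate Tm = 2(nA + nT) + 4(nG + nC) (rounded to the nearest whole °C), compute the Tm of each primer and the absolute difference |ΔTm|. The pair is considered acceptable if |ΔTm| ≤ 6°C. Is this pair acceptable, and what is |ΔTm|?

Forward: A=4 T=8 G=4 C=3 → Tm = 2·12 + 4·7 = 52°C.
Reverse: A=7 T=4 G=3 C=4 → Tm = 2·11 + 4·7 = 50°C.
|ΔTm| = |52 − 50| = 2°C, ≤ 6°C.

|ΔTm| = 2°C; the pair is acceptable.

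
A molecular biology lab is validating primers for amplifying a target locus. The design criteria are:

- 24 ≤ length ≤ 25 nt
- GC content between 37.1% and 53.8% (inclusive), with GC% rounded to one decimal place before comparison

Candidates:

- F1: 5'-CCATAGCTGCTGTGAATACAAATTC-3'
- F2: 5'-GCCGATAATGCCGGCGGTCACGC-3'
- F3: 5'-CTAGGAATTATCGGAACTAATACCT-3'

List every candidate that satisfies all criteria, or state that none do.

F1 only.

F1 (25 nt, A=8 T=7 G=4 C=6): length 25 ✓; GC 10/25 = 40.0% ✓ — passes.
F2 (23 nt, A=4 T=3 G=8 C=8): length 23, outside 24–25 ✗; GC 16/23 = 69.6%, outside 37.1–53.8% ✗ — fails.
F3 (25 nt, A=9 T=7 G=4 C=5): length 25 ✓; GC 9/25 = 36.0%, outside 37.1–53.8% ✗ — fails.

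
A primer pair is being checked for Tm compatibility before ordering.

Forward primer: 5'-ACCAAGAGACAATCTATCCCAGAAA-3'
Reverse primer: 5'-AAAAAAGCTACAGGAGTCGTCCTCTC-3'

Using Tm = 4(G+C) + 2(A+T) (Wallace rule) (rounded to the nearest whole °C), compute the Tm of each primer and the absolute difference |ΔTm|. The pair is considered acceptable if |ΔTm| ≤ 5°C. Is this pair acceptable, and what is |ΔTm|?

|ΔTm| = 6°C; the pair is not acceptable.

Forward: A=12 T=3 G=3 C=7 → Tm = 2·15 + 4·10 = 70°C.
Reverse: A=9 T=5 G=5 C=7 → Tm = 2·14 + 4·12 = 76°C.
|ΔTm| = |70 − 76| = 6°C, > 5°C.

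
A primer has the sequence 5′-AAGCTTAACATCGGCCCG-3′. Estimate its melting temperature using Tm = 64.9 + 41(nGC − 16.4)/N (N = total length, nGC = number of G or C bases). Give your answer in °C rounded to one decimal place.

50.3°C

Base counts: A=5, T=3, G=4, C=6; G+C = 10, N = 18.
Tm = 64.9 + 41·(10 − 16.4)/18 = 64.9 + -262.40/18 = 50.3°C.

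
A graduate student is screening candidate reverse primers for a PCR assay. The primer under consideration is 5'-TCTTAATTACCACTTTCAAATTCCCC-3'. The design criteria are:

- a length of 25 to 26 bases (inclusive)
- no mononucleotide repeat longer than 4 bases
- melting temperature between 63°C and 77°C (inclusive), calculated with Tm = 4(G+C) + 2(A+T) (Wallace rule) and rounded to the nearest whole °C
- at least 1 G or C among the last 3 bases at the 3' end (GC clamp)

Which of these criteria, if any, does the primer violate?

Meets all criteria.

Base counts: A=7, T=10, G=0, C=9 (length 26).
length: length 26 ✓
homopolymer run: longest run = 4 ✓
Tm: Tm = 2·17 + 4·9 = 70°C ✓
GC clamp: 3' end CCC has 3 G/C ✓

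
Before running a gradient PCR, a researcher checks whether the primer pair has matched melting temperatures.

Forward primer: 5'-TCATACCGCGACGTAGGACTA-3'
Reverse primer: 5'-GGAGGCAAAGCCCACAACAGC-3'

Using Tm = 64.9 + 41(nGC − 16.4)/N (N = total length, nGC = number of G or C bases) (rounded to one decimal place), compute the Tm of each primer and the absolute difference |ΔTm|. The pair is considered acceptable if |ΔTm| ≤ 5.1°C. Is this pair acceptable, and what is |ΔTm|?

|ΔTm| = 3.9°C; the pair is acceptable.

Forward: G+C = 11, N = 21 → Tm = 64.9 + 41·(11 − 16.4)/21 = 54.4°C.
Reverse: G+C = 13, N = 21 → Tm = 64.9 + 41·(13 − 16.4)/21 = 58.3°C.
|ΔTm| = |54.4 − 58.3| = 3.9°C, ≤ 5.1°C.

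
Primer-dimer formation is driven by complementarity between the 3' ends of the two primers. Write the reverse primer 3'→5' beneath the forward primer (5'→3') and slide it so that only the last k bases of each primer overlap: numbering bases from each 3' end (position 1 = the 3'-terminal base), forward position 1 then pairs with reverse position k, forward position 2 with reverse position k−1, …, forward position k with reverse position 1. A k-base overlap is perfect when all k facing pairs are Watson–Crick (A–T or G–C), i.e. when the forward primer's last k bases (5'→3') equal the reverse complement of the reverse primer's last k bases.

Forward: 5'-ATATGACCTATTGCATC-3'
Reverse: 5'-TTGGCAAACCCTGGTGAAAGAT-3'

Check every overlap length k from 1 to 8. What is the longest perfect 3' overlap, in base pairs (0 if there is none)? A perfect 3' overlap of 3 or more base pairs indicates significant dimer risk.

Longest perfect overlap: 3 complementary base pairs; significant dimer risk (threshold 3).

Last 8 bases (5'→3') — forward …ATTGCATC, reverse …TGAAAGAT.
Reverse complement of the reverse primer's last 8 bases: ATCTTTCA; its first k bases are the reverse complement of the reverse primer's last k bases, so a perfect k-base overlap needs the forward primer's last k bases to equal them.
Comparing (forward last k vs required): k=1: C vs A ✗; k=2: TC vs AT ✗; k=3: ATC vs ATC ✓; k=4: CATC vs ATCT ✗; k=5: GCATC vs ATCTT ✗; k=6: TGCATC vs ATCTTT ✗; k=7: TTGCATC vs ATCTTTC ✗; k=8: ATTGCATC vs ATCTTTCA ✗.
Only k = 3 is perfect, so the longest perfect 3' overlap is 3.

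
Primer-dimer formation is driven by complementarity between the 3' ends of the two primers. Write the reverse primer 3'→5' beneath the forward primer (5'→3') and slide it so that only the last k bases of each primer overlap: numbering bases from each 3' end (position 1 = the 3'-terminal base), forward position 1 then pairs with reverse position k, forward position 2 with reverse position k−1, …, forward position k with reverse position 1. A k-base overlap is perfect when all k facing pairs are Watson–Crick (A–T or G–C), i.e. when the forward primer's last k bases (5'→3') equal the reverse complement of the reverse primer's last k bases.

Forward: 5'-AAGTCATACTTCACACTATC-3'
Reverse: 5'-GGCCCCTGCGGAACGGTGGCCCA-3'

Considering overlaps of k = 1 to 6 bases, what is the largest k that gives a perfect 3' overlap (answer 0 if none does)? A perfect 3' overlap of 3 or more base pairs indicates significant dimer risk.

Longest perfect overlap: 0 complementary base pairs; below the dimer-risk threshold (threshold 3).

Last 6 bases (5'→3') — forward …ACTATC, reverse …GGCCCA.
Reverse complement of the reverse primer's last 6 bases: TGGGCC; its first k bases are the reverse complement of the reverse primer's last k bases, so a perfect k-base overlap needs the forward primer's last k bases to equal them.
Comparing (forward last k vs required): k=1: C vs T ✗; k=2: TC vs TG ✗; k=3: ATC vs TGG ✗; k=4: TATC vs TGGG ✗; k=5: CTATC vs TGGGC ✗; k=6: ACTATC vs TGGGCC ✗.
No overlap length from 1 to 6 is perfect, so the longest perfect 3' overlap is 0.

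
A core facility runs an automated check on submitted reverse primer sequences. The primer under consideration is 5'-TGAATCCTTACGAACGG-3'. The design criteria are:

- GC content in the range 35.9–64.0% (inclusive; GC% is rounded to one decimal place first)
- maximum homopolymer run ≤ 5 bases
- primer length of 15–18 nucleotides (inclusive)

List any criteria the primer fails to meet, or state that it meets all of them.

Meets all criteria.

Base counts: A=5, T=4, G=4, C=4 (length 17).
GC content: GC 8/17 = 47.1% ✓
homopolymer run: longest run = 2 ✓
length: length 17 ✓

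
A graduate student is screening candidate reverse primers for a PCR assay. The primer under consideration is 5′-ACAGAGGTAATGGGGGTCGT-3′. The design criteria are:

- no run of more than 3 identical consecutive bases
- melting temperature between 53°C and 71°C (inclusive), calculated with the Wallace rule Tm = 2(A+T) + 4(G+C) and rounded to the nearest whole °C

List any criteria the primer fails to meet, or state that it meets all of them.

Base counts: A=5, T=4, G=9, C=2 (length 20).
homopolymer run: longest run = 5, exceeds 3 ✗
Tm: Tm = 2·9 + 4·11 = 62°C ✓

Fails: homopolymer run.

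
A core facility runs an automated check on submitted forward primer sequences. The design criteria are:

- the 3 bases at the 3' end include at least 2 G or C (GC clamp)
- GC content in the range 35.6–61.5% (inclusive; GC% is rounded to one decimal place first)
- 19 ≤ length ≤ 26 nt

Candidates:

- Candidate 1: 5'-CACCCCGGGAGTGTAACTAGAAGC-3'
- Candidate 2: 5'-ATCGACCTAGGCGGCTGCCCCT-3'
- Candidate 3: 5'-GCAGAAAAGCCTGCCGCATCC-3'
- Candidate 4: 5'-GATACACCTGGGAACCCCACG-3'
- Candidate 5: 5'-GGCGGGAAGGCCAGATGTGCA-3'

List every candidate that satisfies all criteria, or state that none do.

Candidate 1 (24 nt, A=7 T=3 G=7 C=7): 3' end AGC has 2 G/C ✓; GC 14/24 = 58.3% ✓; length 24 ✓ — passes.
Candidate 2 (22 nt, A=3 T=4 G=6 C=9): 3' end CCT has 2 G/C ✓; GC 15/22 = 68.2%, outside 35.6–61.5% ✗; length 22 ✓ — fails.
Candidate 3 (21 nt, A=6 T=2 G=5 C=8): 3' end TCC has 2 G/C ✓; GC 13/21 = 61.9%, outside 35.6–61.5% ✗; length 21 ✓ — fails.
Candidate 4 (21 nt, A=6 T=2 G=5 C=8): 3' end ACG has 2 G/C ✓; GC 13/21 = 61.9%, outside 35.6–61.5% ✗; length 21 ✓ — fails.
Candidate 5 (21 nt, A=5 T=2 G=10 C=4): 3' end GCA has 2 G/C ✓; GC 14/21 = 66.7%, outside 35.6–61.5% ✗; length 21 ✓ — fails.

Candidate 1 only.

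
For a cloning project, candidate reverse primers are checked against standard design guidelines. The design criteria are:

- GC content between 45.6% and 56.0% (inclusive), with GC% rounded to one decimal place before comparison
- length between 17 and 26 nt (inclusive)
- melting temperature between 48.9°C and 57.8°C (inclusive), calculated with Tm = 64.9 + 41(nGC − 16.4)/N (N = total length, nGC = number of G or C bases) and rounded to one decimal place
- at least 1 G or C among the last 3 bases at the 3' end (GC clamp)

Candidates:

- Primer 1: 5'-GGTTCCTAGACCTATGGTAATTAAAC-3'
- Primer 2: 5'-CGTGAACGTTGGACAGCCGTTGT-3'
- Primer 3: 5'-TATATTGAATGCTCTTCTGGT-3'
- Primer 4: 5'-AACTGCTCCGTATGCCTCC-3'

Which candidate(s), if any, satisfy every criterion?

None of the candidates satisfy all criteria.

Primer 1 (26 nt, A=8 T=8 G=5 C=5): GC 10/26 = 38.5%, outside 45.6–56.0% ✗; length 26 ✓; Tm = 64.9 + 41·(10 − 16.4)/26 = 54.8°C ✓; 3' end AAC has 1 G/C ✓ — fails.
Primer 2 (23 nt, A=4 T=6 G=8 C=5): GC 13/23 = 56.5%, outside 45.6–56.0% ✗; length 23 ✓; Tm = 64.9 + 41·(13 − 16.4)/23 = 58.8°C, outside 48.9–57.8°C ✗; 3' end TGT has 1 G/C ✓ — fails.
Primer 3 (21 nt, A=4 T=10 G=4 C=3): GC 7/21 = 33.3%, outside 45.6–56.0% ✗; length 21 ✓; Tm = 64.9 + 41·(7 − 16.4)/21 = 46.5°C, outside 48.9–57.8°C ✗; 3' end GGT has 2 G/C ✓ — fails.
Primer 4 (19 nt, A=3 T=5 G=3 C=8): GC 11/19 = 57.9%, outside 45.6–56.0% ✗; length 19 ✓; Tm = 64.9 + 41·(11 − 16.4)/19 = 53.2°C ✓; 3' end TCC has 2 G/C ✓ — fails.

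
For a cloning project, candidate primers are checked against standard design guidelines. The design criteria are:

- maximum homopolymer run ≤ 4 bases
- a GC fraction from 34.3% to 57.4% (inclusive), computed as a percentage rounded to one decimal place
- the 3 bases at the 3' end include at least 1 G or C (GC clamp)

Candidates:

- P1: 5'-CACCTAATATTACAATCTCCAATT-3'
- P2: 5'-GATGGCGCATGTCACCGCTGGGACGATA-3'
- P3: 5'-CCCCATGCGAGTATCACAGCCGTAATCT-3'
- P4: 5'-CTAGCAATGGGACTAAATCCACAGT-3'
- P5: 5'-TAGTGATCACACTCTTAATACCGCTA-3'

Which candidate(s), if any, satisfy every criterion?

P3, P4 and P5.

P1 (24 nt, A=9 T=8 G=0 C=7): longest run = 2 ✓; GC 7/24 = 29.2%, outside 34.3–57.4% ✗; 3' end ATT has 0 G/C, need ≥1 ✗ — fails.
P2 (28 nt, A=6 T=5 G=10 C=7): longest run = 3 ✓; GC 17/28 = 60.7%, outside 34.3–57.4% ✗; 3' end ATA has 0 G/C, need ≥1 ✗ — fails.
P3 (28 nt, A=7 T=6 G=5 C=10): longest run = 4 ✓; GC 15/28 = 53.6% ✓; 3' end TCT has 1 G/C ✓ — passes.
P4 (25 nt, A=9 T=5 G=5 C=6): longest run = 3 ✓; GC 11/25 = 44.0% ✓; 3' end AGT has 1 G/C ✓ — passes.
P5 (26 nt, A=8 T=8 G=3 C=7): longest run = 2 ✓; GC 10/26 = 38.5% ✓; 3' end CTA has 1 G/C ✓ — passes.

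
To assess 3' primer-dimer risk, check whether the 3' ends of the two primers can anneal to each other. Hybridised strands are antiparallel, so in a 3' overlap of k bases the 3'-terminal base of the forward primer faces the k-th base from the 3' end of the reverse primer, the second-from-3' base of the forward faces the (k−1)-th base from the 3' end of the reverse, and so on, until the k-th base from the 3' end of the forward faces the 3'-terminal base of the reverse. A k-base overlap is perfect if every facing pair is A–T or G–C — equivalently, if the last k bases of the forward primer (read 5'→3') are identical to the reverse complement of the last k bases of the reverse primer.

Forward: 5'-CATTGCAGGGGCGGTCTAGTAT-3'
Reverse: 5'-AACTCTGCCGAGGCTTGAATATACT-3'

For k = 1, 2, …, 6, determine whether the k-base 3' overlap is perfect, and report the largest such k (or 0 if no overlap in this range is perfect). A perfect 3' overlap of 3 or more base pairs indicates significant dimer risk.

Longest perfect overlap: 5 complementary base pairs; significant dimer risk (threshold 3).

Last 6 bases (5'→3') — forward …TAGTAT, reverse …TATACT.
Reverse complement of the reverse primer's last 6 bases: AGTATA; its first k bases are the reverse complement of the reverse primer's last k bases, so a perfect k-base overlap needs the forward primer's last k bases to equal them.
Comparing (forward last k vs required): k=1: T vs A ✗; k=2: AT vs AG ✗; k=3: TAT vs AGT ✗; k=4: GTAT vs AGTA ✗; k=5: AGTAT vs AGTAT ✓; k=6: TAGTAT vs AGTATA ✗.
Only k = 5 is perfect, so the longest perfect 3' overlap is 5.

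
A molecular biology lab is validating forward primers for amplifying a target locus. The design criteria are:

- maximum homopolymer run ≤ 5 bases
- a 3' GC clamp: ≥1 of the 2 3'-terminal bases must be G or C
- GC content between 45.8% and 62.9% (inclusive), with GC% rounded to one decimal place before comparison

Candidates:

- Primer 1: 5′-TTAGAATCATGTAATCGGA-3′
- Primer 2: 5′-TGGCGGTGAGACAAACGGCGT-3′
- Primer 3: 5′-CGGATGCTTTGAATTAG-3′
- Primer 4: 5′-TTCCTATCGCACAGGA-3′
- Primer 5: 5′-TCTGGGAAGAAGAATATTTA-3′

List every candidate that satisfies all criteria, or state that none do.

Primer 2 and Primer 4.

Primer 1 (19 nt, A=7 T=6 G=4 C=2): longest run = 2 ✓; 3' end GA has 1 G/C ✓; GC 6/19 = 31.6%, outside 45.8–62.9% ✗ — fails.
Primer 2 (21 nt, A=5 T=3 G=9 C=4): longest run = 3 ✓; 3' end GT has 1 G/C ✓; GC 13/21 = 61.9% ✓ — passes.
Primer 3 (17 nt, A=4 T=6 G=5 C=2): longest run = 3 ✓; 3' end AG has 1 G/C ✓; GC 7/17 = 41.2%, outside 45.8–62.9% ✗ — fails.
Primer 4 (16 nt, A=4 T=4 G=3 C=5): longest run = 2 ✓; 3' end GA has 1 G/C ✓; GC 8/16 = 50.0% ✓ — passes.
Primer 5 (20 nt, A=8 T=6 G=5 C=1): longest run = 3 ✓; 3' end TA has 0 G/C, need ≥1 ✗; GC 6/20 = 30.0%, outside 45.8–62.9% ✗ — fails.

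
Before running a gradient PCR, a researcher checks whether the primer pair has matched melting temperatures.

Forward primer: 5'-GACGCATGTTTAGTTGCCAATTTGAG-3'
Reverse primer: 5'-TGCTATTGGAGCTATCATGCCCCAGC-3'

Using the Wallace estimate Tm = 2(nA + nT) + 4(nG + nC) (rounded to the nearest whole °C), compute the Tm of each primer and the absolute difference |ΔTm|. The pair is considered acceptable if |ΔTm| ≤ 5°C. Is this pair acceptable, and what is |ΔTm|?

Forward: A=6 T=9 G=7 C=4 → Tm = 2·15 + 4·11 = 74°C.
Reverse: A=5 T=7 G=6 C=8 → Tm = 2·12 + 4·14 = 80°C.
|ΔTm| = |74 − 80| = 6°C, > 5°C.

|ΔTm| = 6°C; the pair is not acceptable.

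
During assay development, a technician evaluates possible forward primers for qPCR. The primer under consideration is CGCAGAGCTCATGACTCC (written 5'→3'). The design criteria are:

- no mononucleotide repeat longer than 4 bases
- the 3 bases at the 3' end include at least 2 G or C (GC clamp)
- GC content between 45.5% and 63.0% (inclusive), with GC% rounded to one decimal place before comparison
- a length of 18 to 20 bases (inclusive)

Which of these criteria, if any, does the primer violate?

Meets all criteria.

Base counts: A=4, T=3, G=4, C=7 (length 18).
homopolymer run: longest run = 2 ✓
GC clamp: 3' end TCC has 2 G/C ✓
GC content: GC 11/18 = 61.1% ✓
length: length 18 ✓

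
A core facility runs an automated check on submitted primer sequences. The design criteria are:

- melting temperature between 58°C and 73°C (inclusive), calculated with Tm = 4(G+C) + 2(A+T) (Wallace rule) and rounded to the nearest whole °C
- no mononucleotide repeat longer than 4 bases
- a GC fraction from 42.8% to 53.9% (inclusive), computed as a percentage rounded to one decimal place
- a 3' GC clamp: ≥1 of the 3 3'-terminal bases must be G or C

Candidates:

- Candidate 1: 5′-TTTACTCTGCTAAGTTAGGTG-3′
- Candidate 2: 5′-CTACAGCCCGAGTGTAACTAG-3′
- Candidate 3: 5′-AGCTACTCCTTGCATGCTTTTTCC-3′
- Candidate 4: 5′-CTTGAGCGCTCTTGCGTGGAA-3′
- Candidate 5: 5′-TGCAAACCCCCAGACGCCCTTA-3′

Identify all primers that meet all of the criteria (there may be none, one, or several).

Candidate 1 (21 nt, A=4 T=9 G=5 C=3): Tm = 2·13 + 4·8 = 58°C ✓; longest run = 3 ✓; GC 8/21 = 38.1%, outside 42.8–53.9% ✗; 3' end GTG has 2 G/C ✓ — fails.
Candidate 2 (21 nt, A=6 T=4 G=5 C=6): Tm = 2·10 + 4·11 = 64°C ✓; longest run = 3 ✓; GC 11/21 = 52.4% ✓; 3' end TAG has 1 G/C ✓ — passes.
Candidate 3 (24 nt, A=3 T=10 G=3 C=8): Tm = 2·13 + 4·11 = 70°C ✓; longest run = 5, exceeds 4 ✗; GC 11/24 = 45.8% ✓; 3' end TCC has 2 G/C ✓ — fails.
Candidate 4 (21 nt, A=3 T=6 G=7 C=5): Tm = 2·9 + 4·12 = 66°C ✓; longest run = 2 ✓; GC 12/21 = 57.1%, outside 42.8–53.9% ✗; 3' end GAA has 1 G/C ✓ — fails.
Candidate 5 (22 nt, A=6 T=3 G=3 C=10): Tm = 2·9 + 4·13 = 70°C ✓; longest run = 5, exceeds 4 ✗; GC 13/22 = 59.1%, outside 42.8–53.9% ✗; 3' end TTA has 0 G/C, need ≥1 ✗ — fails.

Candidate 2 only.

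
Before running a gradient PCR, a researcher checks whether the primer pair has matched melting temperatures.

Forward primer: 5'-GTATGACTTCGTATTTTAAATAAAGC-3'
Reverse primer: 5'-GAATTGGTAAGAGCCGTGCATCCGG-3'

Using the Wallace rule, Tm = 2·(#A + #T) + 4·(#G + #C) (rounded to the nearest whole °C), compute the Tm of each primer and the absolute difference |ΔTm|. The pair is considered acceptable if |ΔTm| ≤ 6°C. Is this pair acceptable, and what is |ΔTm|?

Forward: A=9 T=10 G=4 C=3 → Tm = 2·19 + 4·7 = 66°C.
Reverse: A=6 T=5 G=9 C=5 → Tm = 2·11 + 4·14 = 78°C.
|ΔTm| = |66 − 78| = 12°C, > 6°C.

|ΔTm| = 12°C; the pair is not acceptable.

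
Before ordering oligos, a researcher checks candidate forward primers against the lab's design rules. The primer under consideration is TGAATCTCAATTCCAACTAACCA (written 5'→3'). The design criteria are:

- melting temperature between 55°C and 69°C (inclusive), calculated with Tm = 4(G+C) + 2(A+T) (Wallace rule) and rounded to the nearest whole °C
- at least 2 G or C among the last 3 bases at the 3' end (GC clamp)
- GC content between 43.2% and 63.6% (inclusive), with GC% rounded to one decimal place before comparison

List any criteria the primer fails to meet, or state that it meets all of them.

Base counts: A=9, T=6, G=1, C=7 (length 23).
Tm: Tm = 2·15 + 4·8 = 62°C ✓
GC clamp: 3' end CCA has 2 G/C ✓
GC content: GC 8/23 = 34.8%, outside 43.2–63.6% ✗

Fails: GC content.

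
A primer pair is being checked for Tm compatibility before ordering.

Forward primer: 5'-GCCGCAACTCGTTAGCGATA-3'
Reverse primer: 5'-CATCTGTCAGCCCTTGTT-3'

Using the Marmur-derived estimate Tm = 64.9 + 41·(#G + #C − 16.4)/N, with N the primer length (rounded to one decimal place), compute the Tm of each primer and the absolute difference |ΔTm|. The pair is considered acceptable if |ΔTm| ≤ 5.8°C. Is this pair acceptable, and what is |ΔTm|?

|ΔTm| = 5.8°C; the pair is acceptable.

Forward: G+C = 11, N = 20 → Tm = 64.9 + 41·(11 − 16.4)/20 = 53.8°C.
Reverse: G+C = 9, N = 18 → Tm = 64.9 + 41·(9 − 16.4)/18 = 48.0°C.
|ΔTm| = |53.8 − 48.0| = 5.8°C, ≤ 5.8°C.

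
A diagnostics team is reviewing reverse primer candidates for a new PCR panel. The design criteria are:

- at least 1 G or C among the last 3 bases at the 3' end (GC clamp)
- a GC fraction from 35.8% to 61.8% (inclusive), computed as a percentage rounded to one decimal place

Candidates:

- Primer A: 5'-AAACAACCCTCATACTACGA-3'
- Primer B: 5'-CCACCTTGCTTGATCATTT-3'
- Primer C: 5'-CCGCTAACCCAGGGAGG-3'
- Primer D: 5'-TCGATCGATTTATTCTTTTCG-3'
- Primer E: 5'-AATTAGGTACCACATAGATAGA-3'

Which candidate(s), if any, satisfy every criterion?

Primer A (20 nt, A=9 T=3 G=1 C=7): 3' end CGA has 2 G/C ✓; GC 8/20 = 40.0% ✓ — passes.
Primer B (19 nt, A=3 T=8 G=2 C=6): 3' end TTT has 0 G/C, need ≥1 ✗; GC 8/19 = 42.1% ✓ — fails.
Primer C (17 nt, A=4 T=1 G=6 C=6): 3' end AGG has 2 G/C ✓; GC 12/17 = 70.6%, outside 35.8–61.8% ✗ — fails.
Primer D (21 nt, A=3 T=11 G=3 C=4): 3' end TCG has 2 G/C ✓; GC 7/21 = 33.3%, outside 35.8–61.8% ✗ — fails.
Primer E (22 nt, A=10 T=5 G=4 C=3): 3' end AGA has 1 G/C ✓; GC 7/22 = 31.8%, outside 35.8–61.8% ✗ — fails.

Primer A only.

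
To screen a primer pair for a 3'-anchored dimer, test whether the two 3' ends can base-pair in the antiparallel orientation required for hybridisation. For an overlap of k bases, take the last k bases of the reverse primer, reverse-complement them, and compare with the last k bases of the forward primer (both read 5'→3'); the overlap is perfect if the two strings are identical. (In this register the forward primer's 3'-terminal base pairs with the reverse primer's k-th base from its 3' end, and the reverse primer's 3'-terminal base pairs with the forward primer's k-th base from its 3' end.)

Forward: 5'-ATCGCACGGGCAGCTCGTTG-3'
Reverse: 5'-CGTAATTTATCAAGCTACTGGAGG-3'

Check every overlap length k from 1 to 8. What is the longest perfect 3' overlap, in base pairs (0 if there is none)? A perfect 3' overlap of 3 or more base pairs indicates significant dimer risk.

Last 8 bases (5'→3') — forward …GCTCGTTG, reverse …ACTGGAGG.
Reverse complement of the reverse primer's last 8 bases: CCTCCAGT; its first k bases are the reverse complement of the reverse primer's last k bases, so a perfect k-base overlap needs the forward primer's last k bases to equal them.
Comparing (forward last k vs required): k=1: G vs C ✗; k=2: TG vs CC ✗; k=3: TTG vs CCT ✗; k=4: GTTG vs CCTC ✗; k=5: CGTTG vs CCTCC ✗; k=6: TCGTTG vs CCTCCA ✗; k=7: CTCGTTG vs CCTCCAG ✗; k=8: GCTCGTTG vs CCTCCAGT ✗.
No overlap length from 1 to 8 is perfect, so the longest perfect 3' overlap is 0.

Longest perfect overlap: 0 complementary base pairs; below the dimer-risk threshold (threshold 3).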